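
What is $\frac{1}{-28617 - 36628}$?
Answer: $- \frac{1}{65245} \approx -1.5327 \cdot 10^{-5}$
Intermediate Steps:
$\frac{1}{-28617 - 36628} = \frac{1}{-65245} = - \frac{1}{65245}$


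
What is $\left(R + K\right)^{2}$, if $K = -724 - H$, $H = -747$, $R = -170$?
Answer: $21609$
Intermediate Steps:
$K = 23$ ($K = -724 - -747 = -724 + 747 = 23$)
$\left(R + K\right)^{2} = \left(-170 + 23\right)^{2} = \left(-147\right)^{2} = 21609$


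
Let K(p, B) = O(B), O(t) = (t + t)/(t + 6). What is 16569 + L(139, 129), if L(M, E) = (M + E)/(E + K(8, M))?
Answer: 314568187/18983 ≈ 16571.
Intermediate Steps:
O(t) = 2*t/(6 + t) (O(t) = (2*t)/(6 + t) = 2*t/(6 + t))
K(p, B) = 2*B/(6 + B)
L(M, E) = (E + M)/(E + 2*M/(6 + M)) (L(M, E) = (M + E)/(E + 2*M/(6 + M)) = (E + M)/(E + 2*M/(6 + M)))
16569 + L(139, 129) = 16569 + (6 + 139)*(129 + 139)/(2*139 + 129*(6 + 139)) = 16569 + 145*268/(278 + 129*145) = 16569 + 145*268/(278 + 18705) = 16569 + 145*268/18983 = 16569 + (1/18983)*145*268 = 16569 + 38860/18983 = 314568187/18983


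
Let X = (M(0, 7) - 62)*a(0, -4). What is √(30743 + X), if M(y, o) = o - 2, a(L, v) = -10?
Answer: √31313 ≈ 176.95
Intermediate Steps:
M(y, o) = -2 + o
X = 570 (X = ((-2 + 7) - 62)*(-10) = (5 - 62)*(-10) = -57*(-10) = 570)
√(30743 + X) = √(30743 + 570) = √31313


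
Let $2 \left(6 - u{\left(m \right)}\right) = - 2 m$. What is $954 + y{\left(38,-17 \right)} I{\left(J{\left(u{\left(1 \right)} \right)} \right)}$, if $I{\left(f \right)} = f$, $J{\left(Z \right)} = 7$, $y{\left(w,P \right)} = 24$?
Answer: $1122$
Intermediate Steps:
$u{\left(m \right)} = 6 + m$ ($u{\left(m \right)} = 6 - \frac{\left(-2\right) m}{2} = 6 + m$)
$954 + y{\left(38,-17 \right)} I{\left(J{\left(u{\left(1 \right)} \right)} \right)} = 954 + 24 \cdot 7 = 954 + 168 = 1122$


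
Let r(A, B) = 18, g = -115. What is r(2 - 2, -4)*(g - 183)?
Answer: -5364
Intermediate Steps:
r(2 - 2, -4)*(g - 183) = 18*(-115 - 183) = 18*(-298) = -5364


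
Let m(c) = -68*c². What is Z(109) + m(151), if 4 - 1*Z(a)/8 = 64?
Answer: -1550948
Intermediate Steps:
Z(a) = -480 (Z(a) = 32 - 8*64 = 32 - 512 = -480)
Z(109) + m(151) = -480 - 68*151² = -480 - 68*22801 = -480 - 1550468 = -1550948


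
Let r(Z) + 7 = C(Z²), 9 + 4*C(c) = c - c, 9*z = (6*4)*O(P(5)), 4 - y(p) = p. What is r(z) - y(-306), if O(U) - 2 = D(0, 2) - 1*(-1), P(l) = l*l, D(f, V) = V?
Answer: -1277/4 ≈ -319.25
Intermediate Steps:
y(p) = 4 - p
P(l) = l²
O(U) = 5 (O(U) = 2 + (2 - 1*(-1)) = 2 + (2 + 1) = 2 + 3 = 5)
z = 40/3 (z = ((6*4)*5)/9 = (24*5)/9 = (⅑)*120 = 40/3 ≈ 13.333)
C(c) = -9/4 (C(c) = -9/4 + (c - c)/4 = -9/4 + (¼)*0 = -9/4 + 0 = -9/4)
r(Z) = -37/4 (r(Z) = -7 - 9/4 = -37/4)
r(z) - y(-306) = -37/4 - (4 - 1*(-306)) = -37/4 - (4 + 306) = -37/4 - 1*310 = -37/4 - 310 = -1277/4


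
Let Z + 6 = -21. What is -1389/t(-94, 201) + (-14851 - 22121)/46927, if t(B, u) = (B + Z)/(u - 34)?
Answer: 10880854089/5678167 ≈ 1916.3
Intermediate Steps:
Z = -27 (Z = -6 - 21 = -27)
t(B, u) = (-27 + B)/(-34 + u) (t(B, u) = (B - 27)/(u - 34) = (-27 + B)/(-34 + u))
-1389/t(-94, 201) + (-14851 - 22121)/46927 = -1389*(-34 + 201)/(-27 - 94) + (-14851 - 22121)/46927 = -1389/(-121/167) - 36972*1/46927 = -1389/((1/167)*(-121)) - 36972/46927 = -1389/(-121/167) - 36972/46927 = -1389*(-167/121) - 36972/46927 = 231963/121 - 36972/46927 = 10880854089/5678167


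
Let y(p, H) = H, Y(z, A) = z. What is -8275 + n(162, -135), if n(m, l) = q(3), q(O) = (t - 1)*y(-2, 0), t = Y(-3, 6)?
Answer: -8275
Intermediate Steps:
t = -3
q(O) = 0 (q(O) = (-3 - 1)*0 = -4*0 = 0)
n(m, l) = 0
-8275 + n(162, -135) = -8275 + 0 = -8275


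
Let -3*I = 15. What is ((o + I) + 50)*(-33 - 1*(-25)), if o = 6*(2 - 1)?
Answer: -408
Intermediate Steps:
o = 6 (o = 6*1 = 6)
I = -5 (I = -⅓*15 = -5)
((o + I) + 50)*(-33 - 1*(-25)) = ((6 - 5) + 50)*(-33 - 1*(-25)) = (1 + 50)*(-33 + 25) = 51*(-8) = -408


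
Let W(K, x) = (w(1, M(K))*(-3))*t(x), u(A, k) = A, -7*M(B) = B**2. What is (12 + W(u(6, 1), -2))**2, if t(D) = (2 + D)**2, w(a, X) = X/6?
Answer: 144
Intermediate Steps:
M(B) = -B**2/7
w(a, X) = X/6 (w(a, X) = X*(1/6) = X/6)
W(K, x) = K**2*(2 + x)**2/14 (W(K, x) = (((-K**2/7)/6)*(-3))*(2 + x)**2 = (-K**2/42*(-3))*(2 + x)**2 = (K**2/14)*(2 + x)**2 = K**2*(2 + x)**2/14)
(12 + W(u(6, 1), -2))**2 = (12 + (1/14)*6**2*(2 - 2)**2)**2 = (12 + (1/14)*36*0**2)**2 = (12 + (1/14)*36*0)**2 = (12 + 0)**2 = 12**2 = 144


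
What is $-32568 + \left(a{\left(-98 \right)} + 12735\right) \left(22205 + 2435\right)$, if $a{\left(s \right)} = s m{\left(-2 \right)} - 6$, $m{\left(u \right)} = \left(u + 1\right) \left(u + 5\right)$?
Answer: $320854152$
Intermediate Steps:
$m{\left(u \right)} = \left(1 + u\right) \left(5 + u\right)$
$a{\left(s \right)} = -6 - 3 s$ ($a{\left(s \right)} = s \left(5 + \left(-2\right)^{2} + 6 \left(-2\right)\right) - 6 = s \left(5 + 4 - 12\right) - 6 = s \left(-3\right) - 6 = - 3 s - 6 = -6 - 3 s$)
$-32568 + \left(a{\left(-98 \right)} + 12735\right) \left(22205 + 2435\right) = -32568 + \left(\left(-6 - -294\right) + 12735\right) \left(22205 + 2435\right) = -32568 + \left(\left(-6 + 294\right) + 12735\right) 24640 = -32568 + \left(288 + 12735\right) 24640 = -32568 + 13023 \cdot 24640 = -32568 + 320886720 = 320854152$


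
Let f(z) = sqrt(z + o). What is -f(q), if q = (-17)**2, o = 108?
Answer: -sqrt(397) ≈ -19.925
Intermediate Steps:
q = 289
f(z) = sqrt(108 + z) (f(z) = sqrt(z + 108) = sqrt(108 + z))
-f(q) = -sqrt(108 + 289) = -sqrt(397)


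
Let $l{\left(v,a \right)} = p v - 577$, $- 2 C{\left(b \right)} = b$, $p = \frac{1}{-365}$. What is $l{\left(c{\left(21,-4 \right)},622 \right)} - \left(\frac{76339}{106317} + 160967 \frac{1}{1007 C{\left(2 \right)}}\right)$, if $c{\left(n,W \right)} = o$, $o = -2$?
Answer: $- \frac{16329034769467}{39077344935} \approx -417.86$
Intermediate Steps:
$p = - \frac{1}{365} \approx -0.0027397$
$C{\left(b \right)} = - \frac{b}{2}$
$c{\left(n,W \right)} = -2$
$l{\left(v,a \right)} = -577 - \frac{v}{365}$ ($l{\left(v,a \right)} = - \frac{v}{365} - 577 = -577 - \frac{v}{365}$)
$l{\left(c{\left(21,-4 \right)},622 \right)} - \left(\frac{76339}{106317} + 160967 \frac{1}{1007 C{\left(2 \right)}}\right) = \left(-577 - - \frac{2}{365}\right) - \left(- \frac{160967}{1007} + \frac{76339}{106317}\right) = \left(-577 + \frac{2}{365}\right) - \left(\frac{76339}{106317} + \frac{160967}{\left(-1\right) \left(-19\right) \left(-53\right)}\right) = - \frac{210603}{365} - \left(\frac{76339}{106317} + \frac{160967}{19 \left(-53\right)}\right) = - \frac{210603}{365} - \left(\frac{76339}{106317} + \frac{160967}{-1007}\right) = - \frac{210603}{365} - - \frac{17036655166}{107061219} = - \frac{210603}{365} + \left(- \frac{76339}{106317} + \frac{160967}{1007}\right) = - \frac{210603}{365} + \frac{17036655166}{107061219} = - \frac{16329034769467}{39077344935}$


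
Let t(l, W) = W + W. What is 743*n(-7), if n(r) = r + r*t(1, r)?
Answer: 67613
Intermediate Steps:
t(l, W) = 2*W
n(r) = r + 2*r² (n(r) = r + r*(2*r) = r + 2*r²)
743*n(-7) = 743*(-7*(1 + 2*(-7))) = 743*(-7*(1 - 14)) = 743*(-7*(-13)) = 743*91 = 67613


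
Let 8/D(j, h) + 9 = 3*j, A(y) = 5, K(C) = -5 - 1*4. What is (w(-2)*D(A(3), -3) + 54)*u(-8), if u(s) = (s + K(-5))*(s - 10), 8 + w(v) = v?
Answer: 12444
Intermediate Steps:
K(C) = -9 (K(C) = -5 - 4 = -9)
w(v) = -8 + v
D(j, h) = 8/(-9 + 3*j)
u(s) = (-10 + s)*(-9 + s) (u(s) = (s - 9)*(s - 10) = (-9 + s)*(-10 + s) = (-10 + s)*(-9 + s))
(w(-2)*D(A(3), -3) + 54)*u(-8) = ((-8 - 2)*(8/(3*(-3 + 5))) + 54)*(90 + (-8)² - 19*(-8)) = (-80/(3*2) + 54)*(90 + 64 + 152) = (-80/(3*2) + 54)*306 = (-10*4/3 + 54)*306 = (-40/3 + 54)*306 = (122/3)*306 = 12444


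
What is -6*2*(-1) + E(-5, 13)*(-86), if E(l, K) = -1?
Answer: 98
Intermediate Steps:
-6*2*(-1) + E(-5, 13)*(-86) = -6*2*(-1) - 1*(-86) = -12*(-1) + 86 = 12 + 86 = 98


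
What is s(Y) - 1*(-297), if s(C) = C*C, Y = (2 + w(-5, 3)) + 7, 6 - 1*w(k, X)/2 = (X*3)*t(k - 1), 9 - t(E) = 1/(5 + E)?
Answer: 25578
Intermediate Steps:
t(E) = 9 - 1/(5 + E)
w(k, X) = 12 - 6*X*(35 + 9*k)/(4 + k) (w(k, X) = 12 - 2*X*3*(44 + 9*(k - 1))/(5 + (k - 1)) = 12 - 2*3*X*(44 + 9*(-1 + k))/(5 + (-1 + k)) = 12 - 2*3*X*(44 + (-9 + 9*k))/(4 + k) = 12 - 2*3*X*(35 + 9*k)/(4 + k) = 12 - 6*X*(35 + 9*k)/(4 + k))
Y = -159 (Y = (2 + 6*(8 + 2*(-5) - 1*3*(35 + 9*(-5)))/(4 - 5)) + 7 = (2 + 6*(8 - 10 - 1*3*(35 - 45))/(-1)) + 7 = (2 + 6*(-1)*(8 - 10 - 1*3*(-10))) + 7 = (2 + 6*(-1)*(8 - 10 + 30)) + 7 = (2 + 6*(-1)*28) + 7 = (2 - 168) + 7 = -166 + 7 = -159)
s(C) = C²
s(Y) - 1*(-297) = (-159)² - 1*(-297) = 25281 + 297 = 25578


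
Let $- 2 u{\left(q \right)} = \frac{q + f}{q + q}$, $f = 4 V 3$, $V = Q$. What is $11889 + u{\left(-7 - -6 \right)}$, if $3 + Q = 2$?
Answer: $\frac{47543}{4} \approx 11886.0$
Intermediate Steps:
$Q = -1$ ($Q = -3 + 2 = -1$)
$V = -1$
$f = -12$ ($f = 4 \left(-1\right) 3 = \left(-4\right) 3 = -12$)
$u{\left(q \right)} = - \frac{-12 + q}{4 q}$ ($u{\left(q \right)} = - \frac{\left(q - 12\right) \frac{1}{q + q}}{2} = - \frac{\left(-12 + q\right) \frac{1}{2 q}}{2} = - \frac{\frac{1}{2} \frac{1}{q} \left(-12 + q\right)}{2} = - \frac{-12 + q}{4 q}$)
$11889 + u{\left(-7 - -6 \right)} = 11889 + \frac{12 - \left(-7 - -6\right)}{4 \left(-7 - -6\right)} = 11889 + \frac{12 - \left(-7 + 6\right)}{4 \left(-7 + 6\right)} = 11889 + \frac{12 - -1}{4 \left(-1\right)} = 11889 + \frac{1}{4} \left(-1\right) \left(12 + 1\right) = 11889 + \frac{1}{4} \left(-1\right) 13 = 11889 - \frac{13}{4} = \frac{47543}{4}$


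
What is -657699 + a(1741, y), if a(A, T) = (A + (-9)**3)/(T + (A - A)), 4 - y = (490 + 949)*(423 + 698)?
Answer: -1060944123397/1613115 ≈ -6.5770e+5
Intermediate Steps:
y = -1613115 (y = 4 - (490 + 949)*(423 + 698) = 4 - 1439*1121 = 4 - 1*1613119 = 4 - 1613119 = -1613115)
a(A, T) = (-729 + A)/T (a(A, T) = (A - 729)/(T + 0) = (-729 + A)/T)
-657699 + a(1741, y) = -657699 + (-729 + 1741)/(-1613115) = -657699 - 1/1613115*1012 = -657699 - 1012/1613115 = -1060944123397/1613115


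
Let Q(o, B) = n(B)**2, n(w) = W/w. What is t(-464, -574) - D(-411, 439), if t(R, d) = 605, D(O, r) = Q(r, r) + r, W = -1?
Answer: 31991685/192721 ≈ 166.00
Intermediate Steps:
n(w) = -1/w
Q(o, B) = B**(-2) (Q(o, B) = (-1/B)**2 = B**(-2))
D(O, r) = r + r**(-2) (D(O, r) = r**(-2) + r = r + r**(-2))
t(-464, -574) - D(-411, 439) = 605 - (439 + 439**(-2)) = 605 - (439 + 1/192721) = 605 - 1*84604520/192721 = 605 - 84604520/192721 = 31991685/192721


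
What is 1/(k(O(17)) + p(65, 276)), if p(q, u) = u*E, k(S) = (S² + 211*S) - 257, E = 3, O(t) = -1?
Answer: 1/361 ≈ 0.0027701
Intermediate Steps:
k(S) = -257 + S² + 211*S
p(q, u) = 3*u (p(q, u) = u*3 = 3*u)
1/(k(O(17)) + p(65, 276)) = 1/((-257 + (-1)² + 211*(-1)) + 3*276) = 1/((-257 + 1 - 211) + 828) = 1/(-467 + 828) = 1/361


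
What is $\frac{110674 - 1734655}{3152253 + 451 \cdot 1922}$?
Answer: $- \frac{1623981}{4019075} \approx -0.40407$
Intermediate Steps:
$\frac{110674 - 1734655}{3152253 + 451 \cdot 1922} = - \frac{1623981}{3152253 + 866822} = - \frac{1623981}{4019075}$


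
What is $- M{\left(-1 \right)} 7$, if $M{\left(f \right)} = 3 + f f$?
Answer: $-28$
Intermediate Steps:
$M{\left(f \right)} = 3 + f^{2}$
$- M{\left(-1 \right)} 7 = - (3 + \left(-1\right)^{2}) 7 = - (3 + 1) 7 = \left(-1\right) 4 \cdot 7 = \left(-4\right) 7 = -28$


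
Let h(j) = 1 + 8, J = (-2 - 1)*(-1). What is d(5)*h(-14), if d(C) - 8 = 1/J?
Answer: 75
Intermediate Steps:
J = 3 (J = -3*(-1) = 3)
h(j) = 9
d(C) = 25/3 (d(C) = 8 + 1/3 = 8 + ⅓ = 25/3)
d(5)*h(-14) = (25/3)*9 = 75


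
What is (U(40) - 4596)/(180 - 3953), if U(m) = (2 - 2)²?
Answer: 4596/3773 ≈ 1.2181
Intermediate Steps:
U(m) = 0 (U(m) = 0² = 0)
(U(40) - 4596)/(180 - 3953) = (0 - 4596)/(180 - 3953) = -4596/(-3773) = -4596*(-1/3773) = 4596/3773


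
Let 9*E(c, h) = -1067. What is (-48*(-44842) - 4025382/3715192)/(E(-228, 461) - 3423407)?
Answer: -7196971210641/11447149280216 ≈ -0.62871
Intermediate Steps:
E(c, h) = -1067/9 (E(c, h) = (⅑)*(-1067) = -1067/9)
(-48*(-44842) - 4025382/3715192)/(E(-228, 461) - 3423407) = (-48*(-44842) - 4025382/3715192)/(-1067/9 - 3423407) = (2152416 - 4025382*1/3715192)/(-30811730/9) = (2152416 - 2012691/1857596)*(-9/30811730) = (3998317339245/1857596)*(-9/30811730) = -7196971210641/11447149280216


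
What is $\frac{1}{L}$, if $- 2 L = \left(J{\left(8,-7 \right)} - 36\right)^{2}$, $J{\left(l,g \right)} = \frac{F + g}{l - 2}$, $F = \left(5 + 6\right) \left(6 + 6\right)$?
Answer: $- \frac{72}{8281} \approx -0.0086946$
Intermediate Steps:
$F = 132$ ($F = 11 \cdot 12 = 132$)
$J{\left(l,g \right)} = \frac{132 + g}{-2 + l}$ ($J{\left(l,g \right)} = \frac{132 + g}{l - 2} = \frac{132 + g}{-2 + l}$)
$L = - \frac{8281}{72}$ ($L = - \frac{\left(\frac{132 - 7}{-2 + 8} - 36\right)^{2}}{2} = - \frac{\left(\frac{1}{6} \cdot 125 - 36\right)^{2}}{2} = - \frac{\left(\frac{125}{6} - 36\right)^{2}}{2} = - \frac{\left(- \frac{91}{6}\right)^{2}}{2} = \left(- \frac{1}{2}\right) \frac{8281}{36} = - \frac{8281}{72} \approx -115.01$)
$\frac{1}{L} = \frac{1}{- \frac{8281}{72}} = - \frac{72}{8281}$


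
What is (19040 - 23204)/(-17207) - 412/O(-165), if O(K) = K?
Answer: 7776344/2839155 ≈ 2.7390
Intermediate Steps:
(19040 - 23204)/(-17207) - 412/O(-165) = (19040 - 23204)/(-17207) - 412/(-165) = -4164*(-1/17207) - 412*(-1/165) = 4164/17207 + 412/165 = 7776344/2839155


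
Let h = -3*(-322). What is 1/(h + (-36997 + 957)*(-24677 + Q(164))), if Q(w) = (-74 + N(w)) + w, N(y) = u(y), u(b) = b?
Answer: 1/880205886 ≈ 1.1361e-9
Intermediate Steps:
N(y) = y
Q(w) = -74 + 2*w (Q(w) = (-74 + w) + w = -74 + 2*w)
h = 966
1/(h + (-36997 + 957)*(-24677 + Q(164))) = 1/(966 + (-36997 + 957)*(-24677 + (-74 + 2*164))) = 1/(966 - 36040*(-24677 + (-74 + 328))) = 1/(966 - 36040*(-24677 + 254)) = 1/(966 - 36040*(-24423)) = 1/(966 + 880204920) = 1/880205886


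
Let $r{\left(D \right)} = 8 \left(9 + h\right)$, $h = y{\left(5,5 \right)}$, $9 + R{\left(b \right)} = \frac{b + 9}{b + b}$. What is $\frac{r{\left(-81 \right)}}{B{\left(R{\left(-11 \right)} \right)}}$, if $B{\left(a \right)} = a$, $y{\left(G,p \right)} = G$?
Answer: $- \frac{88}{7} \approx -12.571$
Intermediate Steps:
$R{\left(b \right)} = -9 + \frac{9 + b}{2 b}$ ($R{\left(b \right)} = -9 + \frac{b + 9}{b + b} = -9 + \frac{9 + b}{2 b}$)
$h = 5$
$r{\left(D \right)} = 112$ ($r{\left(D \right)} = 8 \left(9 + 5\right) = 8 \cdot 14 = 112$)
$\frac{r{\left(-81 \right)}}{B{\left(R{\left(-11 \right)} \right)}} = \frac{112}{\frac{1}{2} \frac{1}{-11} \left(9 - -187\right)} = \frac{112}{\frac{1}{2} \left(- \frac{1}{11}\right) \left(9 + 187\right)} = \frac{112}{\frac{1}{2} \left(- \frac{1}{11}\right) 196} = \frac{112}{- \frac{98}{11}} = 112 \left(- \frac{11}{98}\right) = - \frac{88}{7}$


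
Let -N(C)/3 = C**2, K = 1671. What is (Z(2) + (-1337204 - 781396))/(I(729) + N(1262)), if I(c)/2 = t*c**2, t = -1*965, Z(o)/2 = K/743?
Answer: 262352743/127605180511 ≈ 0.0020560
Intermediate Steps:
Z(o) = 3342/743 (Z(o) = 2*(1671/743) = 3342/743)
t = -965
N(C) = -3*C**2
I(c) = -1930*c**2 (I(c) = 2*(-965*c**2) = -1930*c**2)
(Z(2) + (-1337204 - 781396))/(I(729) + N(1262)) = (3342/743 + (-1337204 - 781396))/(-1930*729**2 - 3*1262**2) = (3342/743 - 2118600)/(-1930*531441 - 3*1592644) = -1574116458/(743*(-1025681130 - 4777932)) = -1574116458/743/(-1030459062) = -1574116458/743*(-1/1030459062) = 262352743/127605180511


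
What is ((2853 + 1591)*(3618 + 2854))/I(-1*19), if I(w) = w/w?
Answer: 28761568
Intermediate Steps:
I(w) = 1
((2853 + 1591)*(3618 + 2854))/I(-1*19) = ((2853 + 1591)*(3618 + 2854))/1 = (4444*6472)*1 = 28761568*1 = 28761568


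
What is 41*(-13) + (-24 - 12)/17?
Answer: -9097/17 ≈ -535.12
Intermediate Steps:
41*(-13) + (-24 - 12)/17 = -533 - 36*1/17 = -533 - 36/17 = -9097/17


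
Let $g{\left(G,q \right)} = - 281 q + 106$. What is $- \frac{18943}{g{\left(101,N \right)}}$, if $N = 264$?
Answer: $\frac{18943}{74078} \approx 0.25572$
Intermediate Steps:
$g{\left(G,q \right)} = 106 - 281 q$
$- \frac{18943}{g{\left(101,N \right)}} = - \frac{18943}{106 - 74184} = - \frac{18943}{-74078} = \left(-18943\right) \left(- \frac{1}{74078}\right) = \frac{18943}{74078}$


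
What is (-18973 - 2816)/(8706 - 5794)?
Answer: -21789/2912 ≈ -7.4825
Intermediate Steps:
(-18973 - 2816)/(8706 - 5794) = -21789/2912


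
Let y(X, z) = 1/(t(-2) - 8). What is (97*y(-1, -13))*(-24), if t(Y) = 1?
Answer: 2328/7 ≈ 332.57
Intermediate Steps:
y(X, z) = -⅐ (y(X, z) = 1/(1 - 8) = 1/(-7) = -⅐)
(97*y(-1, -13))*(-24) = (97*(-⅐))*(-24) = -97/7*(-24) = 2328/7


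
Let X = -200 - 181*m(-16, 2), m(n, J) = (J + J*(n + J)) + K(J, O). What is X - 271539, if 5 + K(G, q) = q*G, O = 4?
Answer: -267576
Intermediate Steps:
K(G, q) = -5 + G*q (K(G, q) = -5 + q*G = -5 + G*q)
m(n, J) = -5 + 5*J + J*(J + n) (m(n, J) = (J + J*(n + J)) + (-5 + J*4) = (J + J*(J + n)) + (-5 + 4*J) = -5 + 5*J + J*(J + n))
X = 3963 (X = -200 - 181*(-5 + 2² + 5*2 + 2*(-16)) = -200 - 181*(-5 + 4 + 10 - 32) = -200 - 181*(-23) = -200 + 4163 = 3963)
X - 271539 = 3963 - 271539 = -267576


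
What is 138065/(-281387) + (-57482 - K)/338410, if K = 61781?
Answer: -80281634431/95224174670 ≈ -0.84308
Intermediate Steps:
138065/(-281387) + (-57482 - K)/338410 = 138065/(-281387) + (-57482 - 1*61781)/338410 = 138065*(-1/281387) + (-57482 - 61781)*(1/338410) = -138065/281387 - 119263*1/338410 = -138065/281387 - 119263/338410 = -80281634431/95224174670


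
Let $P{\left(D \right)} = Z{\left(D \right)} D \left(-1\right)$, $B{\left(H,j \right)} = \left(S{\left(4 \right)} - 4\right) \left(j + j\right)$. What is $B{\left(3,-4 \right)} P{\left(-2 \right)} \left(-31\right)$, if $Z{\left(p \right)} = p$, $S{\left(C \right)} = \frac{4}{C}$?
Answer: $2976$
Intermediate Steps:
$B{\left(H,j \right)} = - 6 j$ ($B{\left(H,j \right)} = \left(\frac{4}{4} - 4\right) \left(j + j\right) = \left(4 \cdot \frac{1}{4} - 4\right) 2 j = \left(1 - 4\right) 2 j = - 3 \cdot 2 j = - 6 j$)
$P{\left(D \right)} = - D^{2}$ ($P{\left(D \right)} = D D \left(-1\right) = D^{2} \left(-1\right) = - D^{2}$)
$B{\left(3,-4 \right)} P{\left(-2 \right)} \left(-31\right) = \left(-6\right) \left(-4\right) \left(- \left(-2\right)^{2}\right) \left(-31\right) = 24 \left(\left(-1\right) 4\right) \left(-31\right) = 24 \left(-4\right) \left(-31\right) = \left(-96\right) \left(-31\right) = 2976$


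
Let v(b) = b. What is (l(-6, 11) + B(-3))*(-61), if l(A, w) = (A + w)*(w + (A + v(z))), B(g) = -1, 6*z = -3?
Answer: -2623/2 ≈ -1311.5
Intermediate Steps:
z = -1/2 (z = (1/6)*(-3) = -1/2 ≈ -0.50000)
l(A, w) = (A + w)*(-1/2 + A + w) (l(A, w) = (A + w)*(w + (A - 1/2)) = (A + w)*(w + (-1/2 + A)) = (A + w)*(-1/2 + A + w))
(l(-6, 11) + B(-3))*(-61) = (((-6)**2 + 11**2 - 1/2*(-6) - 1/2*11 + 2*(-6)*11) - 1)*(-61) = ((36 + 121 + 3 - 11/2 - 132) - 1)*(-61) = (45/2 - 1)*(-61) = (43/2)*(-61) = -2623/2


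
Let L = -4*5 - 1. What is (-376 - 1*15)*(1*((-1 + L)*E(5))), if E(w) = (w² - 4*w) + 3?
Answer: 68816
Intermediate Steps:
L = -21 (L = -20 - 1 = -21)
E(w) = 3 + w² - 4*w
(-376 - 1*15)*(1*((-1 + L)*E(5))) = (-376 - 1*15)*(1*((-1 - 21)*(3 + 5² - 4*5))) = (-376 - 15)*(1*(-22*(3 + 25 - 20))) = -391*(-22*8) = -391*(-176) = 68816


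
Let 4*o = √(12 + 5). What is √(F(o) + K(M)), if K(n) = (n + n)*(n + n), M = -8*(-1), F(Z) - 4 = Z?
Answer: √(1040 + √17)/2 ≈ 16.156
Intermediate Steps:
o = √17/4 (o = √(12 + 5)/4 = √17/4 ≈ 1.0308)
F(Z) = 4 + Z
M = 8
K(n) = 4*n² (K(n) = (2*n)*(2*n) = 4*n²)
√(F(o) + K(M)) = √((4 + √17/4) + 4*8²) = √((4 + √17/4) + 4*64) = √((4 + √17/4) + 256) = √(260 + √17/4)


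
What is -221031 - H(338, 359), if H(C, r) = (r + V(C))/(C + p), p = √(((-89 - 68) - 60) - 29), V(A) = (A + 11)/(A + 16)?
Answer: (-78244974*√246 + 26446928647*I)/(354*(√246 - 338*I)) ≈ -2.2103e+5 + 0.049313*I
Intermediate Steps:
V(A) = (11 + A)/(16 + A)
p = I*√246 (p = √((-157 - 60) - 29) = √(-217 - 29) = √(-246) = I*√246 ≈ 15.684*I)
H(C, r) = (r + (11 + C)/(16 + C))/(C + I*√246)
-221031 - H(338, 359) = -221031 - (11 + 338 + 359*(16 + 338))/((16 + 338)*(338 + I*√246)) = -221031 - (11 + 338 + 359*354)/(354*(338 + I*√246)) = -221031 - (11 + 338 + 127086)/(354*(338 + I*√246)) = -221031 - 127435/(354*(338 + I*√246))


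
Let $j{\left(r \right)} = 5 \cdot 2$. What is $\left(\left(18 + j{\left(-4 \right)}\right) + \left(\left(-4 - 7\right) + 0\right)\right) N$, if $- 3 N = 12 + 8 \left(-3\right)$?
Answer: $68$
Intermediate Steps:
$j{\left(r \right)} = 10$
$N = 4$ ($N = - \frac{12 + 8 \left(-3\right)}{3} = - \frac{12 - 24}{3} = \left(- \frac{1}{3}\right) \left(-12\right) = 4$)
$\left(\left(18 + j{\left(-4 \right)}\right) + \left(\left(-4 - 7\right) + 0\right)\right) N = \left(\left(18 + 10\right) + \left(\left(-4 - 7\right) + 0\right)\right) 4 = \left(28 + \left(-11 + 0\right)\right) 4 = \left(28 - 11\right) 4 = 17 \cdot 4 = 68$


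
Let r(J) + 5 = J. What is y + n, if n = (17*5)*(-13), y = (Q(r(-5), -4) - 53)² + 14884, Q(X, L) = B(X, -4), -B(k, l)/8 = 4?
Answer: 21004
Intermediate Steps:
B(k, l) = -32 (B(k, l) = -8*4 = -32)
r(J) = -5 + J
Q(X, L) = -32
y = 22109 (y = (-32 - 53)² + 14884 = (-85)² + 14884 = 7225 + 14884 = 22109)
n = -1105 (n = 85*(-13) = -1105)
y + n = 22109 - 1105 = 21004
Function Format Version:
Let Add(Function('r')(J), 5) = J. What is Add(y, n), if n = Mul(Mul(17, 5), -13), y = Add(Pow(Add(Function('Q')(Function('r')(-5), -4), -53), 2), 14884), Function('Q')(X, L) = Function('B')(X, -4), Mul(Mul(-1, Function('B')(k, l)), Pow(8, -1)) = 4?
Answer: 21004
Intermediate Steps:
Function('B')(k, l) = -32 (Function('B')(k, l) = Mul(-8, 4) = -32)
Function('r')(J) = Add(-5, J)
Function('Q')(X, L) = -32
y = 22109 (y = Add(Pow(Add(-32, -53), 2), 14884) = Add(Pow(-85, 2), 14884) = Add(7225, 14884) = 22109)
n = -1105 (n = Mul(85, -13) = -1105)
Add(y, n) = Add(22109, -1105) = 21004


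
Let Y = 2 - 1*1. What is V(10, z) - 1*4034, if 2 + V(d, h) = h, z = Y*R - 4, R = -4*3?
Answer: -4052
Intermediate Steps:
R = -12
Y = 1 (Y = 2 - 1 = 1)
z = -16 (z = 1*(-12) - 4 = -12 - 4 = -16)
V(d, h) = -2 + h
V(10, z) - 1*4034 = (-2 - 16) - 1*4034 = -18 - 4034 = -4052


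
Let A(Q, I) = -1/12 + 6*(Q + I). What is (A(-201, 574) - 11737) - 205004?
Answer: -2574037/12 ≈ -2.1450e+5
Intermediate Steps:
A(Q, I) = -1/12 + 6*I + 6*Q (A(Q, I) = -1*1/12 + 6*(I + Q) = -1/12 + (6*I + 6*Q) = -1/12 + 6*I + 6*Q)
(A(-201, 574) - 11737) - 205004 = ((-1/12 + 6*574 + 6*(-201)) - 11737) - 205004 = ((-1/12 + 3444 - 1206) - 11737) - 205004 = (26855/12 - 11737) - 205004 = -113989/12 - 205004 = -2574037/12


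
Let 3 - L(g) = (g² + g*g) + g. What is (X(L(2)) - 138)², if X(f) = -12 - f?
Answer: 20449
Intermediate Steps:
L(g) = 3 - g - 2*g² (L(g) = 3 - ((g² + g*g) + g) = 3 - ((g² + g²) + g) = 3 - (2*g² + g) = 3 - (g + 2*g²) = 3 + (-g - 2*g²) = 3 - g - 2*g²)
(X(L(2)) - 138)² = ((-12 - (3 - 1*2 - 2*2²)) - 138)² = ((-12 - (3 - 2 - 2*4)) - 138)² = ((-12 - (3 - 2 - 8)) - 138)² = ((-12 - 1*(-7)) - 138)² = ((-12 + 7) - 138)² = (-5 - 138)² = (-143)² = 20449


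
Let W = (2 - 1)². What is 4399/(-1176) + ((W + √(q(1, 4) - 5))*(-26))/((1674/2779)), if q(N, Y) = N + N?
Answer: -15389105/328104 - 36127*I*√3/837 ≈ -46.903 - 74.76*I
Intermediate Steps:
q(N, Y) = 2*N
W = 1 (W = 1² = 1)
4399/(-1176) + ((W + √(q(1, 4) - 5))*(-26))/((1674/2779)) = 4399/(-1176) + ((1 + √(2*1 - 5))*(-26))/((1674/2779)) = 4399*(-1/1176) + ((1 + √(2 - 5))*(-26))/((1674*(1/2779))) = -4399/1176 + ((1 + √(-3))*(-26))/(1674/2779) = -4399/1176 + ((1 + I*√3)*(-26))*(2779/1674) = -4399/1176 + (-26 - 26*I*√3)*(2779/1674) = -4399/1176 + (-36127/837 - 36127*I*√3/837) = -15389105/328104 - 36127*I*√3/837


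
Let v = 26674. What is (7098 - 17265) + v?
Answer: 16507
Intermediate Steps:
(7098 - 17265) + v = (7098 - 17265) + 26674 = -10167 + 26674 = 16507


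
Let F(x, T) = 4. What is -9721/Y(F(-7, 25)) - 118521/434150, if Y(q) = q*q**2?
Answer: -2113978747/13892800 ≈ -152.16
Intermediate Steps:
Y(q) = q**3
-9721/Y(F(-7, 25)) - 118521/434150 = -9721/(4**3) - 118521/434150 = -9721/64 - 118521*1/434150 = -9721*1/64 - 118521/434150 = -9721/64 - 118521/434150 = -2113978747/13892800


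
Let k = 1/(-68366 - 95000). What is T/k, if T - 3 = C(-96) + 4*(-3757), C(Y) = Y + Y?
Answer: 2485940422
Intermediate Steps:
C(Y) = 2*Y
T = -15217 (T = 3 + (2*(-96) + 4*(-3757)) = 3 + (-192 - 15028) = 3 - 15220 = -15217)
k = -1/163366 (k = 1/(-163366) = -1/163366 ≈ -6.1212e-6)
T/k = -15217/(-1/163366) = -15217*(-163366) = 2485940422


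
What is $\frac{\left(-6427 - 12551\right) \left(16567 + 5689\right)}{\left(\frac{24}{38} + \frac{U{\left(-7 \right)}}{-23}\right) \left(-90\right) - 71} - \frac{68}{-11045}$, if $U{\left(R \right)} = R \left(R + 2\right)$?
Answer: $- \frac{2038659578651876}{43992235} \approx -4.6341 \cdot 10^{7}$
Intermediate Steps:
$U{\left(R \right)} = R \left(2 + R\right)$
$\frac{\left(-6427 - 12551\right) \left(16567 + 5689\right)}{\left(\frac{24}{38} + \frac{U{\left(-7 \right)}}{-23}\right) \left(-90\right) - 71} - \frac{68}{-11045} = \frac{\left(-6427 - 12551\right) \left(16567 + 5689\right)}{\left(\frac{24}{38} + \frac{\left(-7\right) \left(2 - 7\right)}{-23}\right) \left(-90\right) - 71} - \frac{68}{-11045} = \frac{\left(-18978\right) 22256}{\left(24 \cdot \frac{1}{38} + \left(-7\right) \left(-5\right) \left(- \frac{1}{23}\right)\right) \left(-90\right) - 71} - - \frac{68}{11045} = - \frac{422374368}{\left(\frac{12}{19} + 35 \left(- \frac{1}{23}\right)\right) \left(-90\right) - 71} + \frac{68}{11045} = - \frac{422374368}{\left(\frac{12}{19} - \frac{35}{23}\right) \left(-90\right) - 71} + \frac{68}{11045} = - \frac{422374368}{\left(- \frac{389}{437}\right) \left(-90\right) - 71} + \frac{68}{11045} = - \frac{422374368}{\frac{35010}{437} - 71} + \frac{68}{11045} = - \frac{422374368}{\frac{3983}{437}} + \frac{68}{11045} = \left(-422374368\right) \frac{437}{3983} + \frac{68}{11045} = - \frac{184577598816}{3983} + \frac{68}{11045} = - \frac{2038659578651876}{43992235}$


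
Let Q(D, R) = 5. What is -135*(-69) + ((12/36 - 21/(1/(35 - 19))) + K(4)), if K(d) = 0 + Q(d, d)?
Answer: 26953/3 ≈ 8984.3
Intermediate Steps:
K(d) = 5 (K(d) = 0 + 5 = 5)
-135*(-69) + ((12/36 - 21/(1/(35 - 19))) + K(4)) = -135*(-69) + ((12/36 - 21/(1/(35 - 19))) + 5) = 9315 + ((12*(1/36) - 21/(1/16)) + 5) = 9315 + ((1/3 - 21/1/16) + 5) = 9315 + ((1/3 - 21*16) + 5) = 9315 + ((1/3 - 336) + 5) = 9315 + (-1007/3 + 5) = 9315 - 992/3 = 26953/3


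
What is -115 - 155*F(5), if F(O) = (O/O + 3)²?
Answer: -2595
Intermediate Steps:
F(O) = 16 (F(O) = (1 + 3)² = 4² = 16)
-115 - 155*F(5) = -115 - 155*16 = -115 - 2480 = -2595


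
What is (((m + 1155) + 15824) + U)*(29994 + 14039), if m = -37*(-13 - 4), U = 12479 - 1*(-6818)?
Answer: 1625037865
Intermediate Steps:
U = 19297 (U = 12479 + 6818 = 19297)
m = 629 (m = -37*(-17) = 629)
(((m + 1155) + 15824) + U)*(29994 + 14039) = (((629 + 1155) + 15824) + 19297)*(29994 + 14039) = ((1784 + 15824) + 19297)*44033 = (17608 + 19297)*44033 = 36905*44033 = 1625037865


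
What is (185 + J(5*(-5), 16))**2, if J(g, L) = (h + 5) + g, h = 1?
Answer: 27556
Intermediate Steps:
J(g, L) = 6 + g (J(g, L) = (1 + 5) + g = 6 + g)
(185 + J(5*(-5), 16))**2 = (185 + (6 + 5*(-5)))**2 = (185 + (6 - 25))**2 = (185 - 19)**2 = 166**2 = 27556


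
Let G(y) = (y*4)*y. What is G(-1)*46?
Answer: 184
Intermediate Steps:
G(y) = 4*y**2 (G(y) = (4*y)*y = 4*y**2)
G(-1)*46 = (4*(-1)**2)*46 = (4*1)*46 = 4*46 = 184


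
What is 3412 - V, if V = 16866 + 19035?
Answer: -32489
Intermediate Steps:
V = 35901
3412 - V = 3412 - 1*35901 = 3412 - 35901 = -32489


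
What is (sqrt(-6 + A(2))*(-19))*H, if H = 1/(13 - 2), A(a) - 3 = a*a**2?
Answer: -19*sqrt(5)/11 ≈ -3.8623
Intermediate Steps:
A(a) = 3 + a**3 (A(a) = 3 + a*a**2 = 3 + a**3)
H = 1/11 ≈ 0.090909
(sqrt(-6 + A(2))*(-19))*H = (sqrt(-6 + (3 + 2**3))*(-19))*(1/11) = (sqrt(-6 + (3 + 8))*(-19))*(1/11) = (sqrt(-6 + 11)*(-19))*(1/11) = (sqrt(5)*(-19))*(1/11) = -19*sqrt(5)*(1/11) = -19*sqrt(5)/11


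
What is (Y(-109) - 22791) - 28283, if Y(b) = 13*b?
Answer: -52491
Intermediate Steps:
(Y(-109) - 22791) - 28283 = (13*(-109) - 22791) - 28283 = (-1417 - 22791) - 28283 = -24208 - 28283 = -52491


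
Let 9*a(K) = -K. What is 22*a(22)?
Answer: -484/9 ≈ -53.778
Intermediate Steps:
a(K) = -K/9 (a(K) = (-K)/9 = -K/9)
22*a(22) = 22*(-⅑*22) = 22*(-22/9) = -484/9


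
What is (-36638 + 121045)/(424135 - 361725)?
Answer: 84407/62410 ≈ 1.3525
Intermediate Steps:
(-36638 + 121045)/(424135 - 361725) = 84407/62410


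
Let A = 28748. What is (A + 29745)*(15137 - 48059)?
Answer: -1925706546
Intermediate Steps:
(A + 29745)*(15137 - 48059) = (28748 + 29745)*(15137 - 48059) = 58493*(-32922) = -1925706546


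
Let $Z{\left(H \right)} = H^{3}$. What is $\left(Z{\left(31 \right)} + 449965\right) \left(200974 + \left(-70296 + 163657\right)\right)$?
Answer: $141208982260$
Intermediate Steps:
$\left(Z{\left(31 \right)} + 449965\right) \left(200974 + \left(-70296 + 163657\right)\right) = \left(31^{3} + 449965\right) \left(200974 + \left(-70296 + 163657\right)\right) = \left(29791 + 449965\right) \left(200974 + 93361\right) = 479756 \cdot 294335 = 141208982260$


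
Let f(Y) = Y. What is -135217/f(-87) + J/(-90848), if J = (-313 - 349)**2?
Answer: 3061516697/1975944 ≈ 1549.4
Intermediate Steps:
J = 438244 (J = (-662)**2 = 438244)
-135217/f(-87) + J/(-90848) = -135217/(-87) + 438244/(-90848) = -135217*(-1/87) + 438244*(-1/90848) = 135217/87 - 109561/22712 = 3061516697/1975944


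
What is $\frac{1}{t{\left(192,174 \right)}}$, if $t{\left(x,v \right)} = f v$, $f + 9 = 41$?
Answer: $\frac{1}{5568} \approx 0.0001796$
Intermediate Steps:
$f = 32$ ($f = -9 + 41 = 32$)
$t{\left(x,v \right)} = 32 v$
$\frac{1}{t{\left(192,174 \right)}} = \frac{1}{32 \cdot 174} = \frac{1}{5568}$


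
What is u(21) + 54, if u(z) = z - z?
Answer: 54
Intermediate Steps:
u(z) = 0
u(21) + 54 = 0 + 54 = 54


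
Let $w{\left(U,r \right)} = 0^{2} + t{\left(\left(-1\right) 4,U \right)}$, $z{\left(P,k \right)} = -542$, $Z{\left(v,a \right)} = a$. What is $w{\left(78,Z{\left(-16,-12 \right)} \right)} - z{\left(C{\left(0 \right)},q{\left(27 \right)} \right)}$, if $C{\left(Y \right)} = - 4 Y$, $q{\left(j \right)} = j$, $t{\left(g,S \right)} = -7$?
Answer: $535$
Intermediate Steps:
$w{\left(U,r \right)} = -7$ ($w{\left(U,r \right)} = 0^{2} - 7 = 0 - 7 = -7$)
$w{\left(78,Z{\left(-16,-12 \right)} \right)} - z{\left(C{\left(0 \right)},q{\left(27 \right)} \right)} = -7 - -542 = -7 + 542 = 535$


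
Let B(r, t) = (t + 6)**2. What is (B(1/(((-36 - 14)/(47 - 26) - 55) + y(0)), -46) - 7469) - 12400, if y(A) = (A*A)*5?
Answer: -18269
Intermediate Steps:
y(A) = 5*A**2 (y(A) = A**2*5 = 5*A**2)
B(r, t) = (6 + t)**2
(B(1/(((-36 - 14)/(47 - 26) - 55) + y(0)), -46) - 7469) - 12400 = ((6 - 46)**2 - 7469) - 12400 = ((-40)**2 - 7469) - 12400 = (1600 - 7469) - 12400 = -5869 - 12400 = -18269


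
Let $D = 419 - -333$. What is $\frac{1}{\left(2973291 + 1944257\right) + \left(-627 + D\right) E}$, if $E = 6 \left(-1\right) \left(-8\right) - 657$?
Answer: $\frac{1}{4841423} \approx 2.0655 \cdot 10^{-7}$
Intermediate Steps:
$E = -609$ ($E = \left(-6\right) \left(-8\right) - 657 = 48 - 657 = -609$)
$D = 752$ ($D = 419 + 333 = 752$)
$\frac{1}{\left(2973291 + 1944257\right) + \left(-627 + D\right) E} = \frac{1}{\left(2973291 + 1944257\right) + \left(-627 + 752\right) \left(-609\right)} = \frac{1}{4917548 + 125 \left(-609\right)} = \frac{1}{4917548 - 76125} = \frac{1}{4841423}$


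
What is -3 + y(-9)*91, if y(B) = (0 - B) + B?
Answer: -3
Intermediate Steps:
y(B) = 0 (y(B) = -B + B = 0)
-3 + y(-9)*91 = -3 + 0*91 = -3 + 0 = -3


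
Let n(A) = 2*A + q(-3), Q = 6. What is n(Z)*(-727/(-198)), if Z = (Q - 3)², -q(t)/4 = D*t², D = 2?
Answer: -2181/11 ≈ -198.27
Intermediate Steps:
q(t) = -8*t²
Z = 9 (Z = (6 - 3)² = 3² = 9)
n(A) = -72 + 2*A (n(A) = 2*A - 8*(-3)² = 2*A - 8*9 = 2*A - 72 = -72 + 2*A)
n(Z)*(-727/(-198)) = (-72 + 2*9)*(-727/(-198)) = (-72 + 18)*(-727*(-1/198)) = -54*727/198 = -2181/11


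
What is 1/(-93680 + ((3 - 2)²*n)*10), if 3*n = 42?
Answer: -1/93540 ≈ -1.0691e-5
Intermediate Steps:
n = 14 (n = (⅓)*42 = 14)
1/(-93680 + ((3 - 2)²*n)*10) = 1/(-93680 + ((3 - 2)²*14)*10) = 1/(-93680 + (1²*14)*10) = 1/(-93680 + (1*14)*10) = 1/(-93680 + 14*10) = 1/(-93680 + 140) = 1/(-93540) = -1/93540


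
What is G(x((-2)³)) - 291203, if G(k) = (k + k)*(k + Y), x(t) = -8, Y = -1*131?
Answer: -288979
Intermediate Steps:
Y = -131
G(k) = 2*k*(-131 + k) (G(k) = (k + k)*(k - 131) = (2*k)*(-131 + k) = 2*k*(-131 + k))
G(x((-2)³)) - 291203 = 2*(-8)*(-131 - 8) - 291203 = 2*(-8)*(-139) - 291203 = 2224 - 291203 = -288979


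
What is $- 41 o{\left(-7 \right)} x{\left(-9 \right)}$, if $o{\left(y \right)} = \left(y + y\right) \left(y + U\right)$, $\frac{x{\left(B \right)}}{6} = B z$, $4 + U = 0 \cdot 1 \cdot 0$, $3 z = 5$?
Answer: $568260$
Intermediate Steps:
$z = \frac{5}{3}$ ($z = \frac{1}{3} \cdot 5 = \frac{5}{3} \approx 1.6667$)
$U = -4$ ($U = -4 + 0 \cdot 1 \cdot 0 = -4 + 0 \cdot 0 = -4 + 0 = -4$)
$x{\left(B \right)} = 10 B$ ($x{\left(B \right)} = 6 B \frac{5}{3} = 6 \frac{5 B}{3} = 10 B$)
$o{\left(y \right)} = 2 y \left(-4 + y\right)$ ($o{\left(y \right)} = \left(y + y\right) \left(y - 4\right) = 2 y \left(-4 + y\right)$)
$- 41 o{\left(-7 \right)} x{\left(-9 \right)} = - 41 \cdot 2 \left(-7\right) \left(-4 - 7\right) 10 \left(-9\right) = - 41 \cdot 2 \left(-7\right) \left(-11\right) \left(-90\right) = \left(-41\right) 154 \left(-90\right) = \left(-6314\right) \left(-90\right) = 568260$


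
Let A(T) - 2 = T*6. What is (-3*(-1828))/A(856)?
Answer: 2742/2569 ≈ 1.0673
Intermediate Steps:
A(T) = 2 + 6*T (A(T) = 2 + T*6 = 2 + 6*T)
(-3*(-1828))/A(856) = (-3*(-1828))/(2 + 6*856) = 5484/(2 + 5136) = 5484/5138 = 5484*(1/5138) = 2742/2569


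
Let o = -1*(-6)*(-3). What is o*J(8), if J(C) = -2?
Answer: 36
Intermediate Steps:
o = -18 (o = 6*(-3) = -18)
o*J(8) = -18*(-2) = 36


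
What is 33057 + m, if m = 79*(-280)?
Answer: 10937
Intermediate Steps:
m = -22120
33057 + m = 33057 - 22120 = 10937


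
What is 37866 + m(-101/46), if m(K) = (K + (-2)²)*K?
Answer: 80116073/2116 ≈ 37862.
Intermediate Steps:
m(K) = K*(4 + K) (m(K) = (K + 4)*K = (4 + K)*K = K*(4 + K))
37866 + m(-101/46) = 37866 + (-101/46)*(4 - 101/46) = 37866 + (-101*1/46)*(4 - 101*1/46) = 37866 - 101*(4 - 101/46)/46 = 37866 - 101/46*83/46 = 37866 - 8383/2116 = 80116073/2116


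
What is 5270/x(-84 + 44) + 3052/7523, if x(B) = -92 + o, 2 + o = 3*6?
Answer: -19707129/285874 ≈ -68.936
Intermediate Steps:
o = 16 (o = -2 + 3*6 = -2 + 18 = 16)
x(B) = -76 (x(B) = -92 + 16 = -76)
5270/x(-84 + 44) + 3052/7523 = 5270/(-76) + 3052/7523 = 5270*(-1/76) + 3052*(1/7523) = -2635/38 + 3052/7523 = -19707129/285874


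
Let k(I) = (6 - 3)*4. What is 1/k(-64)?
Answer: 1/12 ≈ 0.083333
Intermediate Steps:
k(I) = 12 (k(I) = 3*4 = 12)
1/k(-64) = 1/12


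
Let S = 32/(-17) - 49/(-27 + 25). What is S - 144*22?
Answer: -106943/34 ≈ -3145.4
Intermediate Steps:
S = 769/34 (S = 32*(-1/17) - 49/(-2) = -32/17 - 49*(-½) = -32/17 + 49/2 = 769/34 ≈ 22.618)
S - 144*22 = 769/34 - 144*22 = 769/34 - 24*132 = 769/34 - 3168 = -106943/34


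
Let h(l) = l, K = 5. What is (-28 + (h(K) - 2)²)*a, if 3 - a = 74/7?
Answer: 1007/7 ≈ 143.86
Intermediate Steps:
a = -53/7 (a = 3 - 74/7 = -53/7 ≈ -7.5714)
(-28 + (h(K) - 2)²)*a = (-28 + (5 - 2)²)*(-53/7) = (-28 + 3²)*(-53/7) = (-28 + 9)*(-53/7) = -19*(-53/7) = 1007/7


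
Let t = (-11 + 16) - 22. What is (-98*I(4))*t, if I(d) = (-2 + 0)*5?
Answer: -16660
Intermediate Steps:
I(d) = -10 (I(d) = -2*5 = -10)
t = -17 (t = 5 - 22 = -17)
(-98*I(4))*t = -98*(-10)*(-17) = 980*(-17) = -16660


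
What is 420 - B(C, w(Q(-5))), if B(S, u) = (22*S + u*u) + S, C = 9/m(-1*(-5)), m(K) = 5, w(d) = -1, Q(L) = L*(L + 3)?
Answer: 1888/5 ≈ 377.60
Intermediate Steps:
Q(L) = L*(3 + L)
C = 9/5 ≈ 1.8000
B(S, u) = u**2 + 23*S (B(S, u) = (22*S + u**2) + S = (u**2 + 22*S) + S = u**2 + 23*S)
420 - B(C, w(Q(-5))) = 420 - ((-1)**2 + 23*(9/5)) = 420 - (1 + 207/5) = 420 - 1*212/5 = 420 - 212/5 = 1888/5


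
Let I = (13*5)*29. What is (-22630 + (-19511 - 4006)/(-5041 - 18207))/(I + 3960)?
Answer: -526078723/135884560 ≈ -3.8715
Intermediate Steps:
I = 1885 (I = 65*29 = 1885)
(-22630 + (-19511 - 4006)/(-5041 - 18207))/(I + 3960) = (-22630 + (-19511 - 4006)/(-5041 - 18207))/(1885 + 3960) = (-22630 - 23517/(-23248))/5845 = (-22630 - 23517*(-1/23248))*(1/5845) = (-22630 + 23517/23248)*(1/5845) = -526078723/23248*1/5845 = -526078723/135884560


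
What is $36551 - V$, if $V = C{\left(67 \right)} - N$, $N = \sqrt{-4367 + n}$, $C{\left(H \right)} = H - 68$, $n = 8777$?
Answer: $36552 + 21 \sqrt{10} \approx 36618.0$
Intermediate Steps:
$C{\left(H \right)} = -68 + H$ ($C{\left(H \right)} = H - 68 = -68 + H$)
$N = 21 \sqrt{10}$ ($N = \sqrt{-4367 + 8777} = \sqrt{4410} = 21 \sqrt{10} \approx 66.408$)
$V = -1 - 21 \sqrt{10}$ ($V = \left(-68 + 67\right) - 21 \sqrt{10} = -1 - 21 \sqrt{10} \approx -67.408$)
$36551 - V = 36551 - \left(-1 - 21 \sqrt{10}\right) = 36551 + \left(1 + 21 \sqrt{10}\right) = 36552 + 21 \sqrt{10}$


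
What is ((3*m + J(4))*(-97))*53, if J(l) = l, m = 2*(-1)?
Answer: 10282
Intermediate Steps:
m = -2
((3*m + J(4))*(-97))*53 = ((3*(-2) + 4)*(-97))*53 = ((-6 + 4)*(-97))*53 = -2*(-97)*53 = 194*53 = 10282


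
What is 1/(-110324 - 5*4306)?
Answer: -1/131854 ≈ -7.5841e-6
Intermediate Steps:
1/(-110324 - 5*4306) = 1/(-110324 - 1*21530) = 1/(-110324 - 21530) = 1/(-131854) = -1/131854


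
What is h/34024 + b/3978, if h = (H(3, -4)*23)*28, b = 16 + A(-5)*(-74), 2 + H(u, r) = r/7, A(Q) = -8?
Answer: 881189/8459217 ≈ 0.10417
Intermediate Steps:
H(u, r) = -2 + r/7
b = 608 (b = 16 - 8*(-74) = 16 + 592 = 608)
h = -1656 (h = ((-2 + (⅐)*(-4))*23)*28 = ((-2 - 4/7)*23)*28 = -18/7*23*28 = -414/7*28 = -1656)
h/34024 + b/3978 = -1656/34024 + 608/3978 = -1656*1/34024 + 608*(1/3978) = -207/4253 + 304/1989 = 881189/8459217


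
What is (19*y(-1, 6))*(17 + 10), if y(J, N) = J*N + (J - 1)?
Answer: -4104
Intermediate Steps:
y(J, N) = -1 + J + J*N (y(J, N) = J*N + (-1 + J) = -1 + J + J*N)
(19*y(-1, 6))*(17 + 10) = (19*(-1 - 1 - 1*6))*(17 + 10) = (19*(-1 - 1 - 6))*27 = (19*(-8))*27 = -152*27 = -4104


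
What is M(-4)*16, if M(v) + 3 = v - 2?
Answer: -144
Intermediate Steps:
M(v) = -5 + v (M(v) = -3 + (v - 2) = -3 + (-2 + v) = -5 + v)
M(-4)*16 = (-5 - 4)*16 = -9*16 = -144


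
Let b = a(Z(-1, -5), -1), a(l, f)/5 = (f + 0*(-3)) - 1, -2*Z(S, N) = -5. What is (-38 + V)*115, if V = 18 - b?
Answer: -1150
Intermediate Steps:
Z(S, N) = 5/2 (Z(S, N) = -1/2*(-5) = 5/2)
a(l, f) = -5 + 5*f (a(l, f) = 5*((f + 0*(-3)) - 1) = 5*((f + 0) - 1) = 5*(f - 1) = 5*(-1 + f) = -5 + 5*f)
b = -10 (b = -5 + 5*(-1) = -5 - 5 = -10)
V = 28 (V = 18 - 1*(-10) = 18 + 10 = 28)
(-38 + V)*115 = (-38 + 28)*115 = -10*115 = -1150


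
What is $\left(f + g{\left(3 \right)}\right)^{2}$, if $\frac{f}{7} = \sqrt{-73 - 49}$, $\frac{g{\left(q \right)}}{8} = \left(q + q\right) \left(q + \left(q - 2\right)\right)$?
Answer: $30886 + 2688 i \sqrt{122} \approx 30886.0 + 29690.0 i$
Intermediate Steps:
$g{\left(q \right)} = 16 q \left(-2 + 2 q\right)$ ($g{\left(q \right)} = 8 \left(q + q\right) \left(q + \left(q - 2\right)\right) = 8 \cdot 2 q \left(q + \left(-2 + q\right)\right) = 8 \cdot 2 q \left(-2 + 2 q\right) = 16 q \left(-2 + 2 q\right)$)
$f = 7 i \sqrt{122}$ ($f = 7 \sqrt{-73 - 49} = 7 \sqrt{-122} = 7 i \sqrt{122} \approx 77.318 i$)
$\left(f + g{\left(3 \right)}\right)^{2} = \left(7 i \sqrt{122} + 32 \cdot 3 \left(-1 + 3\right)\right)^{2} = \left(7 i \sqrt{122} + 32 \cdot 3 \cdot 2\right)^{2} = \left(7 i \sqrt{122} + 192\right)^{2} = \left(192 + 7 i \sqrt{122}\right)^{2}$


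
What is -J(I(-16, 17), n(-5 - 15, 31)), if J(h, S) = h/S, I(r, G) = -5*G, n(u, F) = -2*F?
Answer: -85/62 ≈ -1.3710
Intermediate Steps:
-J(I(-16, 17), n(-5 - 15, 31)) = -(-5*17)/((-2*31)) = -(-85)/(-62) = -(-85)*(-1)/62 = -1*85/62 = -85/62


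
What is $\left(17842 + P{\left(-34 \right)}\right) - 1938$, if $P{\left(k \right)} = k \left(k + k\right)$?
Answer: $18216$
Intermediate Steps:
$P{\left(k \right)} = 2 k^{2}$ ($P{\left(k \right)} = k 2 k = 2 k^{2}$)
$\left(17842 + P{\left(-34 \right)}\right) - 1938 = \left(17842 + 2 \left(-34\right)^{2}\right) - 1938 = \left(17842 + 2 \cdot 1156\right) - 1938 = \left(17842 + 2312\right) - 1938 = 20154 - 1938 = 18216$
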